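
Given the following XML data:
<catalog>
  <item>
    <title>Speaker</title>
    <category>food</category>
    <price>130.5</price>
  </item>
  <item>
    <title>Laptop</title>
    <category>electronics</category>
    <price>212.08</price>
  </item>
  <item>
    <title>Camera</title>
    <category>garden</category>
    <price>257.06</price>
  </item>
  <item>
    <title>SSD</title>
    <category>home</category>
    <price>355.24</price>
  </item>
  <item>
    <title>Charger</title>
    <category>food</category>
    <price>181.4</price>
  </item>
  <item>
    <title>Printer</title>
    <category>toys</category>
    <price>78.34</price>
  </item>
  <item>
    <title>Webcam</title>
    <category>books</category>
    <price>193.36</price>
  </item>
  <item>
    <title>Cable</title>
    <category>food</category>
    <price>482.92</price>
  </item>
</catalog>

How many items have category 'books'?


Scanning <item> elements for <category>books</category>:
  Item 7: Webcam -> MATCH
Count: 1

ANSWER: 1


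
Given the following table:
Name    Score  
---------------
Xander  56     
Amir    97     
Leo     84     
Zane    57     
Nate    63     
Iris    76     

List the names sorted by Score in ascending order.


Sorting by Score (ascending):
  Xander: 56
  Zane: 57
  Nate: 63
  Iris: 76
  Leo: 84
  Amir: 97


ANSWER: Xander, Zane, Nate, Iris, Leo, Amir


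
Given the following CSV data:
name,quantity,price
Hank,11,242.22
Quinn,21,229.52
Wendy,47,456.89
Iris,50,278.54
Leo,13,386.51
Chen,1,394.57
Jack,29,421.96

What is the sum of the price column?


Values in 'price' column:
  Row 1: 242.22
  Row 2: 229.52
  Row 3: 456.89
  Row 4: 278.54
  Row 5: 386.51
  Row 6: 394.57
  Row 7: 421.96
Sum = 242.22 + 229.52 + 456.89 + 278.54 + 386.51 + 394.57 + 421.96 = 2410.21

ANSWER: 2410.21


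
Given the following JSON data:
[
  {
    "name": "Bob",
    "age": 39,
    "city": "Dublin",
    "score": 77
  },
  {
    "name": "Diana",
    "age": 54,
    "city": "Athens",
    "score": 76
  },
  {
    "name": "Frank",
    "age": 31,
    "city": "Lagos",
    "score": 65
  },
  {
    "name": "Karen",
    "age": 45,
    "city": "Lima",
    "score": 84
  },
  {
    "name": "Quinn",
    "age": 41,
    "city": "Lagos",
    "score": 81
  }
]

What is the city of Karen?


Looking up record where name = Karen
Record index: 3
Field 'city' = Lima

ANSWER: Lima


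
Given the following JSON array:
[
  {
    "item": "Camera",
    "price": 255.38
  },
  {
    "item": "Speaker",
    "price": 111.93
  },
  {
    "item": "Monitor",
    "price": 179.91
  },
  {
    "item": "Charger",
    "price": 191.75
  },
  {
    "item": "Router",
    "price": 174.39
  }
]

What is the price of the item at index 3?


Array index 3 -> Charger
price = 191.75

ANSWER: 191.75


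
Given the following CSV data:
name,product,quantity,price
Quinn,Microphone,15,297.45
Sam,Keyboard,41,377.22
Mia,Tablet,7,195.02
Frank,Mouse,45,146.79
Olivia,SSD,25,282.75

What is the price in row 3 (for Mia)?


Row 3: Mia
Column 'price' = 195.02

ANSWER: 195.02


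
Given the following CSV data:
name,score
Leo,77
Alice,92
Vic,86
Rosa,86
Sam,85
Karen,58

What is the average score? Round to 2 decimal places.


Scores: 77, 92, 86, 86, 85, 58
Sum = 484
Count = 6
Average = 484 / 6 = 80.67

ANSWER: 80.67


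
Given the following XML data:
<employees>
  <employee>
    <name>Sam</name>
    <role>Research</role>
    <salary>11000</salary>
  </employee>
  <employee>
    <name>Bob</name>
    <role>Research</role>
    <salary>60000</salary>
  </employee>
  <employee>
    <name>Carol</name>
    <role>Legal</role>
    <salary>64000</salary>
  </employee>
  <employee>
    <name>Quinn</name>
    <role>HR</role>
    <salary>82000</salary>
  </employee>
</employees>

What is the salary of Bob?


Searching for <employee> with <name>Bob</name>
Found at position 2
<salary>60000</salary>

ANSWER: 60000


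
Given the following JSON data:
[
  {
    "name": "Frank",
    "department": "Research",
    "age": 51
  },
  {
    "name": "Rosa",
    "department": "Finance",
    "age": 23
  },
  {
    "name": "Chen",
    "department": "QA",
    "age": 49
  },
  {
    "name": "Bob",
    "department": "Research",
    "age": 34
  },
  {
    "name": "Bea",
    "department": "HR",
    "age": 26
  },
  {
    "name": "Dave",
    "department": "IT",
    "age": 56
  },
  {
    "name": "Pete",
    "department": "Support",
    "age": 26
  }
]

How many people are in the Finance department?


Scanning records for department = Finance
  Record 1: Rosa
Count: 1

ANSWER: 1


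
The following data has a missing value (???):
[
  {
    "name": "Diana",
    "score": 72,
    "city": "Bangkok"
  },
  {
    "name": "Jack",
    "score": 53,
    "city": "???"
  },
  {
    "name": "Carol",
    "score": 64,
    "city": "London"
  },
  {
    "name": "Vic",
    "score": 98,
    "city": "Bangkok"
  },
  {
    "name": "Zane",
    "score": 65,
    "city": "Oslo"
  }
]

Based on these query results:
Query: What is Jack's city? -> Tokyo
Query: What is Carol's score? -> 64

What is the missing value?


The missing value is Jack's city
From query: Jack's city = Tokyo

ANSWER: Tokyo


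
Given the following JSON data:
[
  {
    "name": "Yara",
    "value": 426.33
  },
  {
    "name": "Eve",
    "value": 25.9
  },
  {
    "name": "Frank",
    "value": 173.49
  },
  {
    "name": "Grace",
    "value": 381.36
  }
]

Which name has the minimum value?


Comparing values:
  Yara: 426.33
  Eve: 25.9
  Frank: 173.49
  Grace: 381.36
Minimum: Eve (25.9)

ANSWER: Eve


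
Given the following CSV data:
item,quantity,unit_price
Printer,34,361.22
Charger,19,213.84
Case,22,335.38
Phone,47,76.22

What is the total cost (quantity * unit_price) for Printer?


Row: Printer
quantity = 34
unit_price = 361.22
total = 34 * 361.22 = 12281.48

ANSWER: 12281.48


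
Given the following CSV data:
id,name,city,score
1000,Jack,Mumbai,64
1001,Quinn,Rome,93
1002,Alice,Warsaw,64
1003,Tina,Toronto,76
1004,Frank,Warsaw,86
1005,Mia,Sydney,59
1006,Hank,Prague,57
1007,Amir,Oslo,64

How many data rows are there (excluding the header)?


Counting rows (excluding header):
Header: id,name,city,score
Data rows: 8

ANSWER: 8


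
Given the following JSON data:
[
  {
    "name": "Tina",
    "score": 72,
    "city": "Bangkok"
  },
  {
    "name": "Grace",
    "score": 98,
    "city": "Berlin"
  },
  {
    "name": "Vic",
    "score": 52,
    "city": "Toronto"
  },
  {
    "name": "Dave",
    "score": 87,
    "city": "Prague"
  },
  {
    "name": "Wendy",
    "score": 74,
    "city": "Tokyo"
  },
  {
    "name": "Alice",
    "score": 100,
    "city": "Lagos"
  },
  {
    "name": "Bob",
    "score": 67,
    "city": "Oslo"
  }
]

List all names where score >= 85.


Filtering records where score >= 85:
  Tina (score=72) -> no
  Grace (score=98) -> YES
  Vic (score=52) -> no
  Dave (score=87) -> YES
  Wendy (score=74) -> no
  Alice (score=100) -> YES
  Bob (score=67) -> no


ANSWER: Grace, Dave, Alice


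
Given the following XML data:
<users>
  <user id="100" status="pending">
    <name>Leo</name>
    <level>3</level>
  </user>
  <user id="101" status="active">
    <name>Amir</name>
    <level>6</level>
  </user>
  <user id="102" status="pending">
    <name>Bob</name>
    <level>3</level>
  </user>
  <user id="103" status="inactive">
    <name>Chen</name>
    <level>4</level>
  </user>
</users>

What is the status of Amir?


Finding user with name = Amir
user id="101" status="active"

ANSWER: active


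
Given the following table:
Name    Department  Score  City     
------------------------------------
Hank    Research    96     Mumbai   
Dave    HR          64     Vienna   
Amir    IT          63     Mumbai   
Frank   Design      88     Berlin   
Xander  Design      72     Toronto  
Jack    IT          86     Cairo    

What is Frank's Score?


Row 4: Frank
Score = 88

ANSWER: 88


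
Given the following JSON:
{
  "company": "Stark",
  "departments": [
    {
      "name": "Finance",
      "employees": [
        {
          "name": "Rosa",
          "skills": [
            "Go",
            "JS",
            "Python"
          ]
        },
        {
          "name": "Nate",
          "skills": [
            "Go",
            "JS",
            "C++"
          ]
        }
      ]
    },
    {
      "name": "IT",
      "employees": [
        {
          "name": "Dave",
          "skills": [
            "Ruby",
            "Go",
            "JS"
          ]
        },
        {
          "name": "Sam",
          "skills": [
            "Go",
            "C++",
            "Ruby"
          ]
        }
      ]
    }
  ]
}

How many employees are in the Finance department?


Path: departments[0].employees
Count: 2

ANSWER: 2


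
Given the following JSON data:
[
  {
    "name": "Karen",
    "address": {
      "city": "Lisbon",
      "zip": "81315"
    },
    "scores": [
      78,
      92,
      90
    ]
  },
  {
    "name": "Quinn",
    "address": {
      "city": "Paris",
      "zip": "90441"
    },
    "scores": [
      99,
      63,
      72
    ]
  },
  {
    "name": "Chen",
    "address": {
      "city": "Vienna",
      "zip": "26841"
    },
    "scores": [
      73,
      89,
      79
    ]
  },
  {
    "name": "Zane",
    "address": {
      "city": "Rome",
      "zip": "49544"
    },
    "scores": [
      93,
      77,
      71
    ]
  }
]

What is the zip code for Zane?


Path: records[3].address.zip
Value: 49544

ANSWER: 49544


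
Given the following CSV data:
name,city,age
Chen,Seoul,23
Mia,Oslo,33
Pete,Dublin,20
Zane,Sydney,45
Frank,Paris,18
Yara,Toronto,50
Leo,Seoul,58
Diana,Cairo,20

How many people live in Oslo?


Scanning city column for 'Oslo':
  Row 2: Mia -> MATCH
Total matches: 1

ANSWER: 1


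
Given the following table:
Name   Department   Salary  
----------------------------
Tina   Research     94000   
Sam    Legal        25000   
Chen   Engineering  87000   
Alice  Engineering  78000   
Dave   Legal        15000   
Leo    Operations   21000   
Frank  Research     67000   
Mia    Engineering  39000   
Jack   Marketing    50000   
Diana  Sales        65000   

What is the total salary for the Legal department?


Legal department members:
  Sam: 25000
  Dave: 15000
Total = 25000 + 15000 = 40000

ANSWER: 40000


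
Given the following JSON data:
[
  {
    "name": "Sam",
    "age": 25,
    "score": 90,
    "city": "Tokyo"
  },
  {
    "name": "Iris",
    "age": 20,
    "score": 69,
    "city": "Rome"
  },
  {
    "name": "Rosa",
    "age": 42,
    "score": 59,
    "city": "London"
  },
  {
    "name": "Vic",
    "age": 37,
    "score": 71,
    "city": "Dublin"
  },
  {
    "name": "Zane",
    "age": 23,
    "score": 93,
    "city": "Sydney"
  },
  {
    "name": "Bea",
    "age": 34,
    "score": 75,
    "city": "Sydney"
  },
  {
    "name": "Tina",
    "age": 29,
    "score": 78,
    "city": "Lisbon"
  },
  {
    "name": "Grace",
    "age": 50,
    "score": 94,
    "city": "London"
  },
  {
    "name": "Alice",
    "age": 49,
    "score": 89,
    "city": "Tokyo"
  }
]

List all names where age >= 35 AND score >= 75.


Checking both conditions:
  Sam (age=25, score=90) -> no
  Iris (age=20, score=69) -> no
  Rosa (age=42, score=59) -> no
  Vic (age=37, score=71) -> no
  Zane (age=23, score=93) -> no
  Bea (age=34, score=75) -> no
  Tina (age=29, score=78) -> no
  Grace (age=50, score=94) -> YES
  Alice (age=49, score=89) -> YES


ANSWER: Grace, Alice


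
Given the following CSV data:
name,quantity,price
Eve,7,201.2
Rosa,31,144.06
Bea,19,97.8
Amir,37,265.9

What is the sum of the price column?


Values in 'price' column:
  Row 1: 201.2
  Row 2: 144.06
  Row 3: 97.8
  Row 4: 265.9
Sum = 201.2 + 144.06 + 97.8 + 265.9 = 708.96

ANSWER: 708.96


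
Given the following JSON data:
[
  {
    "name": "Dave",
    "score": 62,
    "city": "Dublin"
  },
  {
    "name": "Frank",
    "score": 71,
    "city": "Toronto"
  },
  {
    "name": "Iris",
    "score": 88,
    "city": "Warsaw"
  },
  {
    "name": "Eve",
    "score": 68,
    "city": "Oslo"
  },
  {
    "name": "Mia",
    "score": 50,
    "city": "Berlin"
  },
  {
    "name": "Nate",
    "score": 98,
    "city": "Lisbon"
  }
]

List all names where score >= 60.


Filtering records where score >= 60:
  Dave (score=62) -> YES
  Frank (score=71) -> YES
  Iris (score=88) -> YES
  Eve (score=68) -> YES
  Mia (score=50) -> no
  Nate (score=98) -> YES


ANSWER: Dave, Frank, Iris, Eve, Nate


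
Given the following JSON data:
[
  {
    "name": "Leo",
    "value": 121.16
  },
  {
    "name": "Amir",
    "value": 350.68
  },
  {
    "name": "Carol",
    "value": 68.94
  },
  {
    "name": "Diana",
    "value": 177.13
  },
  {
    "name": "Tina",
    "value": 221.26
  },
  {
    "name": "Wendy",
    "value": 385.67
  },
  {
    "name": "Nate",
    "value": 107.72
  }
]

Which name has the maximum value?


Comparing values:
  Leo: 121.16
  Amir: 350.68
  Carol: 68.94
  Diana: 177.13
  Tina: 221.26
  Wendy: 385.67
  Nate: 107.72
Maximum: Wendy (385.67)

ANSWER: Wendy


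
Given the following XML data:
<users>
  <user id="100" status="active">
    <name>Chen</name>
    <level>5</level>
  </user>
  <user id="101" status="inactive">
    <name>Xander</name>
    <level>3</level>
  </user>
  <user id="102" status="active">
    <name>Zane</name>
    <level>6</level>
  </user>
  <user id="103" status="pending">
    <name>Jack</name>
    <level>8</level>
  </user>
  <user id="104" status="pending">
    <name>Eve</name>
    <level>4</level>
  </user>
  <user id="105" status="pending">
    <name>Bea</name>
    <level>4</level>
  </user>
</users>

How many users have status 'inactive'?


Counting users with status='inactive':
  Xander (id=101) -> MATCH
Count: 1

ANSWER: 1


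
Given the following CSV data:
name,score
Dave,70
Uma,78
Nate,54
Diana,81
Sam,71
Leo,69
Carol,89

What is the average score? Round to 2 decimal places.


Scores: 70, 78, 54, 81, 71, 69, 89
Sum = 512
Count = 7
Average = 512 / 7 = 73.14

ANSWER: 73.14


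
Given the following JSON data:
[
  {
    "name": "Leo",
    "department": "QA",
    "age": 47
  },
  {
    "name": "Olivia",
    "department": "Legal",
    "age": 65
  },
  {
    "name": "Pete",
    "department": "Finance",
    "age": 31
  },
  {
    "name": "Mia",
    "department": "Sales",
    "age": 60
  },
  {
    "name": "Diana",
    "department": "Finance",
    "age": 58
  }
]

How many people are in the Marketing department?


Scanning records for department = Marketing
  No matches found
Count: 0

ANSWER: 0


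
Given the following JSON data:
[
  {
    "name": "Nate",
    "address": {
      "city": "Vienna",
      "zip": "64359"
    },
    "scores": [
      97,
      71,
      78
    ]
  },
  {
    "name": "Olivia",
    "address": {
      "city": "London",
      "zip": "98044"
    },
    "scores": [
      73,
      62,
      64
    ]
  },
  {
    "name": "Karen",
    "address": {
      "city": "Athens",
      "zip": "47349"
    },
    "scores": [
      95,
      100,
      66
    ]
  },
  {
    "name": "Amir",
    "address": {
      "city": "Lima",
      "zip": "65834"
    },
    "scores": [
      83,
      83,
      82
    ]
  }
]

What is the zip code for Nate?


Path: records[0].address.zip
Value: 64359

ANSWER: 64359


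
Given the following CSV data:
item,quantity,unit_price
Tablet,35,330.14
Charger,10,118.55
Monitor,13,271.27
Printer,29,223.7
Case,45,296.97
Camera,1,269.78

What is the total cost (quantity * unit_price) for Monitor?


Row: Monitor
quantity = 13
unit_price = 271.27
total = 13 * 271.27 = 3526.51

ANSWER: 3526.51


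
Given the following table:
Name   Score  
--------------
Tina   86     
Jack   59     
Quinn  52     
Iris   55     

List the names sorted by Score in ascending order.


Sorting by Score (ascending):
  Quinn: 52
  Iris: 55
  Jack: 59
  Tina: 86


ANSWER: Quinn, Iris, Jack, Tina


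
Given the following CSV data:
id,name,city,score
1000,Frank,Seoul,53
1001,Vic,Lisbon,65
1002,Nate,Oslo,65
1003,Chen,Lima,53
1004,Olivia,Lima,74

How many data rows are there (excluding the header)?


Counting rows (excluding header):
Header: id,name,city,score
Data rows: 5

ANSWER: 5


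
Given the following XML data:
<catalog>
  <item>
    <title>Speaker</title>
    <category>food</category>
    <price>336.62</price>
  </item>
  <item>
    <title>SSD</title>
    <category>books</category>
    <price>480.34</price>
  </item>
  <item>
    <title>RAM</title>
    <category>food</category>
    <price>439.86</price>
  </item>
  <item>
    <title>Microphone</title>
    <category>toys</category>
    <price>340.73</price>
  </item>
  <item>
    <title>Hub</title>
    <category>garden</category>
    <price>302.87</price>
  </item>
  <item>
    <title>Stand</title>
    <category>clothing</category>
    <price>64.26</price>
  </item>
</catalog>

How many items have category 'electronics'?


Scanning <item> elements for <category>electronics</category>:
Count: 0

ANSWER: 0


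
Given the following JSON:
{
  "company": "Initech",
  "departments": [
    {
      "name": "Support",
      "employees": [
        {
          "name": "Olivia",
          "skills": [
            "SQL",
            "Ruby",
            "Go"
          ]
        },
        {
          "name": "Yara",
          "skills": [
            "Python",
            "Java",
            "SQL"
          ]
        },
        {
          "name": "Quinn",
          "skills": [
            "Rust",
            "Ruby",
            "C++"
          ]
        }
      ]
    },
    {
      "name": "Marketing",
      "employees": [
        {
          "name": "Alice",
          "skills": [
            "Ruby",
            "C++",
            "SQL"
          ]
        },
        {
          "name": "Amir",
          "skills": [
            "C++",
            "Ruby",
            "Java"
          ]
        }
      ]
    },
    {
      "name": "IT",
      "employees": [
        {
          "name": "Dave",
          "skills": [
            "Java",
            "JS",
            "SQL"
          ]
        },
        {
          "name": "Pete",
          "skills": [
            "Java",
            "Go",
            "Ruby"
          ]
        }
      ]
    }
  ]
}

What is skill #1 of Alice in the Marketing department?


Path: departments[1].employees[0].skills[0]
Value: Ruby

ANSWER: Ruby


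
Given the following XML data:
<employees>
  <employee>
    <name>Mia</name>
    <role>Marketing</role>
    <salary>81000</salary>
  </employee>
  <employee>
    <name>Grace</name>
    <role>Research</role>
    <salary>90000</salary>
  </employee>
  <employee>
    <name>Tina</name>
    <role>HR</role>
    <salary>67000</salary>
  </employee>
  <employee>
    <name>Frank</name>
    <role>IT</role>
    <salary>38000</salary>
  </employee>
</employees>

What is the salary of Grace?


Searching for <employee> with <name>Grace</name>
Found at position 2
<salary>90000</salary>

ANSWER: 90000


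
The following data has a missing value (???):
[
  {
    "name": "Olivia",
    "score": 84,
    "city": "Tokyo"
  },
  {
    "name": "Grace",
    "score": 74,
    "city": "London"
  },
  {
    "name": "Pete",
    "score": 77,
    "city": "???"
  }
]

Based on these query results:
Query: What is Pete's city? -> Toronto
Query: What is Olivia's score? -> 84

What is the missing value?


The missing value is Pete's city
From query: Pete's city = Toronto

ANSWER: Toronto


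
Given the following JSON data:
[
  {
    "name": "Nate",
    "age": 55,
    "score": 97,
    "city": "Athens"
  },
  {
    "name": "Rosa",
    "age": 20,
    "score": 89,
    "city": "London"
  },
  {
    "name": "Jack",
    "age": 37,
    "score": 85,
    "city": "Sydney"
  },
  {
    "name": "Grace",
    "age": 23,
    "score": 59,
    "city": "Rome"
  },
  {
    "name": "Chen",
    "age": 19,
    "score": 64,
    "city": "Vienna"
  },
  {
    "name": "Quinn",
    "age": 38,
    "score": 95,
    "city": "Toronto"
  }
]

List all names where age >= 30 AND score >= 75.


Checking both conditions:
  Nate (age=55, score=97) -> YES
  Rosa (age=20, score=89) -> no
  Jack (age=37, score=85) -> YES
  Grace (age=23, score=59) -> no
  Chen (age=19, score=64) -> no
  Quinn (age=38, score=95) -> YES


ANSWER: Nate, Jack, Quinn


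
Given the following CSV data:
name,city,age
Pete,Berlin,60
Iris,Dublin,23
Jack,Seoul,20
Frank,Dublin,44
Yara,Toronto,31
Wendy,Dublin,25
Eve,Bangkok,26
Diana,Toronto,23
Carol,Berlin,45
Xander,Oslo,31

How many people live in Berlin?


Scanning city column for 'Berlin':
  Row 1: Pete -> MATCH
  Row 9: Carol -> MATCH
Total matches: 2

ANSWER: 2


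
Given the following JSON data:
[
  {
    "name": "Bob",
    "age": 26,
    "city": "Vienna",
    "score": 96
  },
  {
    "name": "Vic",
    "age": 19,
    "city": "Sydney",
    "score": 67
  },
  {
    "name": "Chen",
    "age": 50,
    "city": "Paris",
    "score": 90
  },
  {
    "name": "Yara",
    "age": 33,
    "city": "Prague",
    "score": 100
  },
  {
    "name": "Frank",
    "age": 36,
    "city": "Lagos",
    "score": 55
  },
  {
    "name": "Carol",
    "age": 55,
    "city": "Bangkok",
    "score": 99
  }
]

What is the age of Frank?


Looking up record where name = Frank
Record index: 4
Field 'age' = 36

ANSWER: 36


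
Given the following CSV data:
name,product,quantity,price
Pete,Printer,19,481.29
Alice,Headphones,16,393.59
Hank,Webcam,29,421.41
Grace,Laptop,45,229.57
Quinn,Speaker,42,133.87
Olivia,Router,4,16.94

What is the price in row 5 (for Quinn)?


Row 5: Quinn
Column 'price' = 133.87

ANSWER: 133.87


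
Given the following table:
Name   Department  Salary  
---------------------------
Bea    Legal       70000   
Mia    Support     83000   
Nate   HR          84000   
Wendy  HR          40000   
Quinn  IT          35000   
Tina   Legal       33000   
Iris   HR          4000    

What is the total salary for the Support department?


Support department members:
  Mia: 83000
Total = 83000 = 83000

ANSWER: 83000


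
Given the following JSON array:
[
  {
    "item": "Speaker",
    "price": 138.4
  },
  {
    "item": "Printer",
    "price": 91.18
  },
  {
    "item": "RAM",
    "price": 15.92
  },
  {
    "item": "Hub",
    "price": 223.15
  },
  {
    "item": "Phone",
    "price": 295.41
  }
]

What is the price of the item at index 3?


Array index 3 -> Hub
price = 223.15

ANSWER: 223.15


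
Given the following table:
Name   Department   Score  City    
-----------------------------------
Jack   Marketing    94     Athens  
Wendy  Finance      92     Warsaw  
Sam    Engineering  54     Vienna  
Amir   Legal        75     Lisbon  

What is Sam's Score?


Row 3: Sam
Score = 54

ANSWER: 54


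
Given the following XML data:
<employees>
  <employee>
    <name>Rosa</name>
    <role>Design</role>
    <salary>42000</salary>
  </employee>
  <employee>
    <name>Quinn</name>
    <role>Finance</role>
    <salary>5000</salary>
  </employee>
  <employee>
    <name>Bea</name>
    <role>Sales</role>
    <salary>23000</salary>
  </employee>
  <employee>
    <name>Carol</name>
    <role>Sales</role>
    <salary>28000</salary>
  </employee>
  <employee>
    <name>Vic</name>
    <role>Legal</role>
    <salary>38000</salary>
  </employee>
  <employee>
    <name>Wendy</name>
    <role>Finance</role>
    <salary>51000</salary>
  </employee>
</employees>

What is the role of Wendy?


Searching for <employee> with <name>Wendy</name>
Found at position 6
<role>Finance</role>

ANSWER: Finance


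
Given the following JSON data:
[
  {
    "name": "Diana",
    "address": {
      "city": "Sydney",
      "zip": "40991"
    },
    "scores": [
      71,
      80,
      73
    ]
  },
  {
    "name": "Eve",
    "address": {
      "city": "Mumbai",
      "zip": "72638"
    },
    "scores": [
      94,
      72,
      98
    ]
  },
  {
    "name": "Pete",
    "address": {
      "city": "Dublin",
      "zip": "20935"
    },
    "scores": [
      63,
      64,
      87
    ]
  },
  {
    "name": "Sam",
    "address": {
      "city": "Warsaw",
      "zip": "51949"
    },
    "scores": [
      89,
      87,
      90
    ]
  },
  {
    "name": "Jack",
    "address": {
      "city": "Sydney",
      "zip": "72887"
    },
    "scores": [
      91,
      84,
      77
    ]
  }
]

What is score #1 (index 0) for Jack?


Path: records[4].scores[0]
Value: 91

ANSWER: 91


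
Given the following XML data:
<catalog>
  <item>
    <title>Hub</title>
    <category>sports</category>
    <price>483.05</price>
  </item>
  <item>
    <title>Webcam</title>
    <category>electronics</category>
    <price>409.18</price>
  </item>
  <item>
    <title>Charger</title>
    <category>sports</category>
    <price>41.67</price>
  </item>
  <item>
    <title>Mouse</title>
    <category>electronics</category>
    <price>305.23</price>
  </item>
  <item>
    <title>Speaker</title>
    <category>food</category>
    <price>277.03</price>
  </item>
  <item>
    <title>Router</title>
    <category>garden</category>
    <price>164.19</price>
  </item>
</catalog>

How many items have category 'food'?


Scanning <item> elements for <category>food</category>:
  Item 5: Speaker -> MATCH
Count: 1

ANSWER: 1


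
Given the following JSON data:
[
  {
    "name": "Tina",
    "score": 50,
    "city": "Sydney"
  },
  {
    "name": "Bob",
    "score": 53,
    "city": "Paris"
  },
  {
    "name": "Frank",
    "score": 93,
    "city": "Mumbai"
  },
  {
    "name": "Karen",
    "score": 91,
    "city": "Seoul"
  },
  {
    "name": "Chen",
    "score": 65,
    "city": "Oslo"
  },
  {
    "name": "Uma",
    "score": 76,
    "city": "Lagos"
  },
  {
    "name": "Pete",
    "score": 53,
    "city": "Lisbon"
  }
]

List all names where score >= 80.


Filtering records where score >= 80:
  Tina (score=50) -> no
  Bob (score=53) -> no
  Frank (score=93) -> YES
  Karen (score=91) -> YES
  Chen (score=65) -> no
  Uma (score=76) -> no
  Pete (score=53) -> no


ANSWER: Frank, Karen


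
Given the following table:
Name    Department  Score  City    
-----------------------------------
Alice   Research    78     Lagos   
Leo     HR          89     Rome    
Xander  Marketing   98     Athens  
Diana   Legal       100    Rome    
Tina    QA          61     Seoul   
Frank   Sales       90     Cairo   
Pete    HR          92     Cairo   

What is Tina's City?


Row 5: Tina
City = Seoul

ANSWER: Seoul


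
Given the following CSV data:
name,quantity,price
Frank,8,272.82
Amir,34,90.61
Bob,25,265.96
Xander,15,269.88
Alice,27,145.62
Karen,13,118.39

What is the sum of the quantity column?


Values in 'quantity' column:
  Row 1: 8
  Row 2: 34
  Row 3: 25
  Row 4: 15
  Row 5: 27
  Row 6: 13
Sum = 8 + 34 + 25 + 15 + 27 + 13 = 122

ANSWER: 122


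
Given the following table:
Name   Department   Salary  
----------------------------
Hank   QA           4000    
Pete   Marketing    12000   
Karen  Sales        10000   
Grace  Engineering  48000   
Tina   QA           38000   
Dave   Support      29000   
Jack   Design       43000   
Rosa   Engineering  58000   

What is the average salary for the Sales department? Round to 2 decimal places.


Sales department members:
  Karen: 10000
Sum = 10000
Count = 1
Average = 10000 / 1 = 10000.00

ANSWER: 10000.00


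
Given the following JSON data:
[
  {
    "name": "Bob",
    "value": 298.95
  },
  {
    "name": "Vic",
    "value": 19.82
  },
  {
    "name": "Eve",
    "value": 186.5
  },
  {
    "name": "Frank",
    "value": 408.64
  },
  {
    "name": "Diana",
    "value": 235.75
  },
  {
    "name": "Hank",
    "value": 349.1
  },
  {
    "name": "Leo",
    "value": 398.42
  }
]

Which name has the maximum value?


Comparing values:
  Bob: 298.95
  Vic: 19.82
  Eve: 186.5
  Frank: 408.64
  Diana: 235.75
  Hank: 349.1
  Leo: 398.42
Maximum: Frank (408.64)

ANSWER: Frank


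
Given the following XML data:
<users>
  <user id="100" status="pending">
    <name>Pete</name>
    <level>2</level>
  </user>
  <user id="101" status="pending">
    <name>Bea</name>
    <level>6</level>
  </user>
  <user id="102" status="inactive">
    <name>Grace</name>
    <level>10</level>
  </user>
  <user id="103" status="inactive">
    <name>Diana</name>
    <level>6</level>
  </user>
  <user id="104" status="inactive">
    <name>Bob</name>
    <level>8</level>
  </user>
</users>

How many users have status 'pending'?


Counting users with status='pending':
  Pete (id=100) -> MATCH
  Bea (id=101) -> MATCH
Count: 2

ANSWER: 2


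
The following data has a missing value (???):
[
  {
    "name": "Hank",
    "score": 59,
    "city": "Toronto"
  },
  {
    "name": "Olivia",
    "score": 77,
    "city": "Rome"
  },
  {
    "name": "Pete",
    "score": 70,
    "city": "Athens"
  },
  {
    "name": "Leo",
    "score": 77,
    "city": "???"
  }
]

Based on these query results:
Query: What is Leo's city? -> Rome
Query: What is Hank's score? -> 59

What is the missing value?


The missing value is Leo's city
From query: Leo's city = Rome

ANSWER: Rome


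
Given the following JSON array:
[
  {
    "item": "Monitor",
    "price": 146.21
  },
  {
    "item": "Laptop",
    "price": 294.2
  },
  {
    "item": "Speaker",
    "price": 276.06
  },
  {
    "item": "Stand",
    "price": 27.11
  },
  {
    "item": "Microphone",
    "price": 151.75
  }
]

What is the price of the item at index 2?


Array index 2 -> Speaker
price = 276.06

ANSWER: 276.06


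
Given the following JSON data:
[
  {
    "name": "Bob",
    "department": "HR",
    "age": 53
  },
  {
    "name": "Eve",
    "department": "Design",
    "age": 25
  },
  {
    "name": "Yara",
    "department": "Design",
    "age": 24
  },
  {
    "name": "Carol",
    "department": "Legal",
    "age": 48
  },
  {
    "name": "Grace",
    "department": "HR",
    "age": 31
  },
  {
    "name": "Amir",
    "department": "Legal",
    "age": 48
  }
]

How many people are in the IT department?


Scanning records for department = IT
  No matches found
Count: 0

ANSWER: 0


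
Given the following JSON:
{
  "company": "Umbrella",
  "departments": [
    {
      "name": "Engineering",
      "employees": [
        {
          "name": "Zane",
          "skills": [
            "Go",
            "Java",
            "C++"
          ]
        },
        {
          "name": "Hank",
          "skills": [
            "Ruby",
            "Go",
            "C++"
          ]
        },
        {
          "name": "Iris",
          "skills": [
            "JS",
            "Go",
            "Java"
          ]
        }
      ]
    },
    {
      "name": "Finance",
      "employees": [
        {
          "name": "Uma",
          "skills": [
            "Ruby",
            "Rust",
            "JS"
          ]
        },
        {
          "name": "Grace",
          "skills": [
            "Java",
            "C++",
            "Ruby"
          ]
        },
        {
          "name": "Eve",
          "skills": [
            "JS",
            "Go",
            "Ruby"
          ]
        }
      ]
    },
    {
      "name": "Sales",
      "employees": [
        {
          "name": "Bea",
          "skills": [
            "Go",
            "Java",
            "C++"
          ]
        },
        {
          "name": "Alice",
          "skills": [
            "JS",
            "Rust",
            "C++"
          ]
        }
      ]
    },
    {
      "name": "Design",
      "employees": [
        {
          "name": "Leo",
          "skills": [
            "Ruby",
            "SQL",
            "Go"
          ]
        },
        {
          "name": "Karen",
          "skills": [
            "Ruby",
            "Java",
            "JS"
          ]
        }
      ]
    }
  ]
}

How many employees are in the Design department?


Path: departments[3].employees
Count: 2

ANSWER: 2


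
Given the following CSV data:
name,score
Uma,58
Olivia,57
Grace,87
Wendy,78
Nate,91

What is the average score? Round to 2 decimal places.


Scores: 58, 57, 87, 78, 91
Sum = 371
Count = 5
Average = 371 / 5 = 74.20

ANSWER: 74.20


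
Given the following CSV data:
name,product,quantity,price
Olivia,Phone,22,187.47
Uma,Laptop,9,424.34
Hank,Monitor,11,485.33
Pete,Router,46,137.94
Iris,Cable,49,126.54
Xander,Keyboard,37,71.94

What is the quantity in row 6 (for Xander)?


Row 6: Xander
Column 'quantity' = 37

ANSWER: 37


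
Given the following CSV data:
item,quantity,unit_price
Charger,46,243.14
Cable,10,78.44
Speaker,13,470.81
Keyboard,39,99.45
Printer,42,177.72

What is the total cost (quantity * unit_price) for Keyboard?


Row: Keyboard
quantity = 39
unit_price = 99.45
total = 39 * 99.45 = 3878.55

ANSWER: 3878.55


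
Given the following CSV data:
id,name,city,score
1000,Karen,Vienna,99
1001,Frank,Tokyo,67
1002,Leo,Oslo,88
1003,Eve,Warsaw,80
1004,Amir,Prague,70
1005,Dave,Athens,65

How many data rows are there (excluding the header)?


Counting rows (excluding header):
Header: id,name,city,score
Data rows: 6

ANSWER: 6


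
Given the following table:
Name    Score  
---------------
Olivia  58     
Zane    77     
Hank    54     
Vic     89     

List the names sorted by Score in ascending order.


Sorting by Score (ascending):
  Hank: 54
  Olivia: 58
  Zane: 77
  Vic: 89


ANSWER: Hank, Olivia, Zane, Vic


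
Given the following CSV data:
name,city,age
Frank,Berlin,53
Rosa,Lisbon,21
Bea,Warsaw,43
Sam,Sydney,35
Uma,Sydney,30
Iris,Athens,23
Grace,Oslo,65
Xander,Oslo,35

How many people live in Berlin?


Scanning city column for 'Berlin':
  Row 1: Frank -> MATCH
Total matches: 1

ANSWER: 1


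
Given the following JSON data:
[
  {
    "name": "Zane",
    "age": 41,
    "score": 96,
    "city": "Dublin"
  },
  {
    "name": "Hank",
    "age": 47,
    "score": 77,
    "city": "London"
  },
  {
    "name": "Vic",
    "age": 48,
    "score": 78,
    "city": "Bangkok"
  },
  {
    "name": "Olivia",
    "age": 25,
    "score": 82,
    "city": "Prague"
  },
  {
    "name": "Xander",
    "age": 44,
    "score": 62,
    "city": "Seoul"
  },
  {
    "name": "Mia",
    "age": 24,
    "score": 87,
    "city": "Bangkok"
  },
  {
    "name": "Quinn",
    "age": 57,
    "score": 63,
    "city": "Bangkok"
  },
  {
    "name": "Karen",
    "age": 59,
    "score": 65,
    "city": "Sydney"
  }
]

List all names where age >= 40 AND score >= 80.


Checking both conditions:
  Zane (age=41, score=96) -> YES
  Hank (age=47, score=77) -> no
  Vic (age=48, score=78) -> no
  Olivia (age=25, score=82) -> no
  Xander (age=44, score=62) -> no
  Mia (age=24, score=87) -> no
  Quinn (age=57, score=63) -> no
  Karen (age=59, score=65) -> no


ANSWER: Zane


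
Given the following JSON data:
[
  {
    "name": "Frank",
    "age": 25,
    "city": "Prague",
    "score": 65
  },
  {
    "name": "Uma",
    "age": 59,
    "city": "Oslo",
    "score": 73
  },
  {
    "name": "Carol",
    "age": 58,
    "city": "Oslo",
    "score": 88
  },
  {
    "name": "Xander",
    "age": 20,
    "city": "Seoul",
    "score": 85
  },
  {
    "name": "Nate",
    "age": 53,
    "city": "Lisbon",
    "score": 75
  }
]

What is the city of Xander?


Looking up record where name = Xander
Record index: 3
Field 'city' = Seoul

ANSWER: Seoul


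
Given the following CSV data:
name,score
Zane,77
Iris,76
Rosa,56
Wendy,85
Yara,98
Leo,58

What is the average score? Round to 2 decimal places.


Scores: 77, 76, 56, 85, 98, 58
Sum = 450
Count = 6
Average = 450 / 6 = 75.00

ANSWER: 75.00


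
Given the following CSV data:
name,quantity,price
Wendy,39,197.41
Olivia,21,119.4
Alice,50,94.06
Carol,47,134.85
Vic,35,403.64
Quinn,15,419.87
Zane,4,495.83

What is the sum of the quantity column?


Values in 'quantity' column:
  Row 1: 39
  Row 2: 21
  Row 3: 50
  Row 4: 47
  Row 5: 35
  Row 6: 15
  Row 7: 4
Sum = 39 + 21 + 50 + 47 + 35 + 15 + 4 = 211

ANSWER: 211


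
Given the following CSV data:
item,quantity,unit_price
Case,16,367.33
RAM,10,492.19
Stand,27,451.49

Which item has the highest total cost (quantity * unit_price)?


Computing row totals:
  Case: 5877.28
  RAM: 4921.9
  Stand: 12190.23
Maximum: Stand (12190.23)

ANSWER: Stand


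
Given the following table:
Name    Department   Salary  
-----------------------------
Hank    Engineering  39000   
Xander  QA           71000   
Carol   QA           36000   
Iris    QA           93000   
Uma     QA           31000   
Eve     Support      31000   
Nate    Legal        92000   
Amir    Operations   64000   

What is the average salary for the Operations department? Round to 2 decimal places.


Operations department members:
  Amir: 64000
Sum = 64000
Count = 1
Average = 64000 / 1 = 64000.00

ANSWER: 64000.00


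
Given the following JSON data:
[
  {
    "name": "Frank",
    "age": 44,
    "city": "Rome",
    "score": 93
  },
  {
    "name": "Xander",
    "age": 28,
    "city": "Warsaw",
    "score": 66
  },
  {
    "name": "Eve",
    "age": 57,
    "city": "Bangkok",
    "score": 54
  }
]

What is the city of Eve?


Looking up record where name = Eve
Record index: 2
Field 'city' = Bangkok

ANSWER: Bangkok


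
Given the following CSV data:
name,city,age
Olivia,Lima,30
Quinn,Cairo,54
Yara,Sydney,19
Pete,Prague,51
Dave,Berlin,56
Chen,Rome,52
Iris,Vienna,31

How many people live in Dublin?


Scanning city column for 'Dublin':
Total matches: 0

ANSWER: 0


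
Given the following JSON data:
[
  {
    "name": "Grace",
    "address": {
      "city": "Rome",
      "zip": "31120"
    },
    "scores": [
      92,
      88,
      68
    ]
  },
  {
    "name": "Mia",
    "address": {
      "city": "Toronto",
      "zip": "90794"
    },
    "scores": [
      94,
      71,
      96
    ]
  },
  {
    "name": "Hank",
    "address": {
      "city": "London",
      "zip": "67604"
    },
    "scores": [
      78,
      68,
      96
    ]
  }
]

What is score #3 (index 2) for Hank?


Path: records[2].scores[2]
Value: 96

ANSWER: 96


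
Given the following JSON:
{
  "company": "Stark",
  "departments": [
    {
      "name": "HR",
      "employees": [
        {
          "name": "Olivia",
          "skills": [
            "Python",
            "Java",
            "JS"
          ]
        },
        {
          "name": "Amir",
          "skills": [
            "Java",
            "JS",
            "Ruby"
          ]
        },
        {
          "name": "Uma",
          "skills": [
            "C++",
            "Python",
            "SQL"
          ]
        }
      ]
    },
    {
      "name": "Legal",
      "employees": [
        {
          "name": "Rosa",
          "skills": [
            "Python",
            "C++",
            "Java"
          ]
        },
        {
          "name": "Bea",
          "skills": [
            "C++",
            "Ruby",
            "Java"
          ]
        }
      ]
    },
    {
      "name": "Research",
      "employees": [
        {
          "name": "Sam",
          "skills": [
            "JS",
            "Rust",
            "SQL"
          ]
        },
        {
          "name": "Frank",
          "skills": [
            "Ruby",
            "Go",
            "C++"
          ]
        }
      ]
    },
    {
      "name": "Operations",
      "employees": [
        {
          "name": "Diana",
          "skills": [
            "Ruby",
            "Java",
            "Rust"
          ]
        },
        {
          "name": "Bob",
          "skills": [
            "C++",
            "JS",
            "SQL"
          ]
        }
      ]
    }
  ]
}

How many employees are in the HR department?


Path: departments[0].employees
Count: 3

ANSWER: 3


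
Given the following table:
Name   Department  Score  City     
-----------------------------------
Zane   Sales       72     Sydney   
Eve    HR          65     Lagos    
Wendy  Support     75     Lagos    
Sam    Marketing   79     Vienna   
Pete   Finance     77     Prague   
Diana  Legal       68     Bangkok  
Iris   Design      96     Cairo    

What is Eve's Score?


Row 2: Eve
Score = 65

ANSWER: 65


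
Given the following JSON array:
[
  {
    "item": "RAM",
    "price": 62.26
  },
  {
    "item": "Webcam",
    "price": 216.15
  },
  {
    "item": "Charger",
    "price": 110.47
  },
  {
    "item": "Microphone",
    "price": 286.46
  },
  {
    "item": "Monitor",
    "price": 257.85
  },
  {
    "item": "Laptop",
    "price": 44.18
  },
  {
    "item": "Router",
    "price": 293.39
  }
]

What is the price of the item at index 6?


Array index 6 -> Router
price = 293.39

ANSWER: 293.39
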